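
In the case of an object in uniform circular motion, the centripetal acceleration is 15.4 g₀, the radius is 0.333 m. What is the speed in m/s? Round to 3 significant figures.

Rearranging a = v²/r for v: v = √(a·r).
a = 15.4 g₀ = 151.0 m/s²; r = 0.333 m.
v = 7.092 m/s

7.09 m/s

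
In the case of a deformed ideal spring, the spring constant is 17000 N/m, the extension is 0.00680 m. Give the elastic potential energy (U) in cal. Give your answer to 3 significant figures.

Directly: U = ½kx².
k = 17000 N/m; x = 0.00680 m.
U = 0.3930 J
0.3930 J × (1 cal / 4.184 J) = 0.09394 cal

0.0939 cal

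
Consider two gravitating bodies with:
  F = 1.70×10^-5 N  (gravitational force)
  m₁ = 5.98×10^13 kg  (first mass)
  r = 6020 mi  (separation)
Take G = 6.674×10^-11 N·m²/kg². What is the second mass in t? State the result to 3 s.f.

400 t

From Newton's law of gravitation: m₂ = F·r²/(G·m₁).
F = 1.70×10^-5 N; m₁ = 5.98×10^13 kg; r = 6020 mi = 9.688×10^6 m; G = 6.674×10^-11 N·m²/kg².
m₂ = 3.998×10^5 kg
3.998×10^5 kg × (1 t / 1000 kg) = 399.8 t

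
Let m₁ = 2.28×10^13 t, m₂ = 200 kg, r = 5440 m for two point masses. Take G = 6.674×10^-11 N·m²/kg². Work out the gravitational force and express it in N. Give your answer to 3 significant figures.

10.3 N

Directly: F = Gm₁m₂/r².
m₁ = 2.28×10^13 t = 2.280×10^16 kg; m₂ = 200 kg; r = 5440 m; G = 6.674×10^-11 N·m²/kg².
F = 10.28 N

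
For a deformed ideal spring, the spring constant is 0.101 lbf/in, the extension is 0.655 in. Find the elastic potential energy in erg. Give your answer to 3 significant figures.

24500 erg

Directly: U = ½kx².
k = 0.101 lbf/in = 17.69 N/m; x = 0.655 in = 0.01664 m.
U = 0.002448 J  (the unit combination reduces to kg·m²/s² = J)
0.002448 J × (1 erg / 1.000×10^-7 J) = 24479 erg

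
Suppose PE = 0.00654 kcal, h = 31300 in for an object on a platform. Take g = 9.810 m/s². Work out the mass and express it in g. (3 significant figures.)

3.51 g

Rearranging: m = PE/(g·h).
PE = 0.00654 kcal = 27.36 J; h = 31300 in = 795.0 m; g = 9.810 m/s².
m = 0.003509 kg
0.003509 kg × (1 g / 0.001000 kg) = 3.509 g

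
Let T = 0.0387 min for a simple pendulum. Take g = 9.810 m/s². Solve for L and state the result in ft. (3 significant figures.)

Solving T = 2π√(L/g) for L: L = g·(T/2π)².
T = 0.0387 min = 2.322 s; g = 9.810 m/s².
L = 1.340 m
1.340 m × (1 ft / 0.3048 m) = 4.396 ft

4.40 ft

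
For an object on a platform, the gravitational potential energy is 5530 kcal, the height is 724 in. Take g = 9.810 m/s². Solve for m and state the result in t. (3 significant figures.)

Rearranging PE = m·g·h for m: m = PE/(g·h).
PE = 5530 kcal = 2.314×10^7 J; h = 724 in = 18.39 m; g = 9.810 m/s².
m = 1.283×10^5 kg
1.283×10^5 kg × (1 t / 1000 kg) = 128.3 t

128 t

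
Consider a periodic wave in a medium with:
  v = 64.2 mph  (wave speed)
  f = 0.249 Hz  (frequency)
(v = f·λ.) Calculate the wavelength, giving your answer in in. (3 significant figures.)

4540 in

Rearranging v = f·λ for λ: λ = v/f.
v = 64.2 mph = 28.70 m/s; f = 0.249 Hz.
λ = 115.3 m
115.3 m × (1 in / 0.02540 m) = 4538 in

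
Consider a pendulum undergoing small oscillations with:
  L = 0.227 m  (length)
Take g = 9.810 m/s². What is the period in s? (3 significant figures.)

0.956 s

T is given directly by: T = 2π√(L/g).
L = 0.227 m; g = 9.810 m/s².
T = 0.9558 s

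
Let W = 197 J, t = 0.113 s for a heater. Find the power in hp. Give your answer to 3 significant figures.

2.34 hp

P is given directly by: P = W/t.
W = 197 J; t = 0.113 s.
P = 1743 W
1743 W × (1 hp / 745.7 W) = 2.338 hp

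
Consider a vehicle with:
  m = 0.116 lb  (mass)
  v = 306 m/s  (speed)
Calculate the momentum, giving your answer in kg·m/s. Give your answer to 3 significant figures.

Directly: p = mv.
m = 0.116 lb = 0.05262 kg; v = 306 m/s.
p = 16.10 kg·m/s  (the unit combination reduces to kg·m/s = kg·m/s)

16.1 kg·m/s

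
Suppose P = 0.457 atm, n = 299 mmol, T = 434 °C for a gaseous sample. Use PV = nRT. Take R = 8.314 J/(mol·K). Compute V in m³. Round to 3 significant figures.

From the ideal-gas law: V = nRT/P.
P = 0.457 atm = 46306 Pa; n = 299 mmol = 0.2990 mol; T = 434 °C = 707.1 K; R = 8.314 J/(mol·K).
V = 0.03796 m³

0.0380 m³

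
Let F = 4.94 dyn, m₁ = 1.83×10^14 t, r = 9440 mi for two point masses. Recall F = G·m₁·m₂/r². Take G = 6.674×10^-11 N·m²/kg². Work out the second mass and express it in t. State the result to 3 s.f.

0.934 t

Rearranging: m₂ = F·r²/(G·m₁).
F = 4.94 dyn = 4.940×10^-5 N; m₁ = 1.83×10^14 t = 1.830×10^17 kg; r = 9440 mi = 1.519×10^7 m; G = 6.674×10^-11 N·m²/kg².
m₂ = 933.5 kg
933.5 kg × (1 t / 1000 kg) = 0.9335 t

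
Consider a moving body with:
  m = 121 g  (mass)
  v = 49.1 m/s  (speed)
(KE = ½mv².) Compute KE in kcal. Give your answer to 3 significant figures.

KE is given directly by: KE = ½mv².
m = 121 g = 0.1210 kg; v = 49.1 m/s.
KE = 145.9 J
145.9 J × (1 kcal / 4184 J) = 0.03486 kcal

0.0349 kcal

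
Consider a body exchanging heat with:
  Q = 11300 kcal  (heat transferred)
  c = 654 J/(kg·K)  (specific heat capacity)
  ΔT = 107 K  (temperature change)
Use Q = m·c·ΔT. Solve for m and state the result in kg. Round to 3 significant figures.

Solving Q = m·c·ΔT for m: m = Q/(c·ΔT).
Q = 11300 kcal = 4.728×10^7 J; c = 654 J/(kg·K); ΔT = 107 K.
m = 675.6 kg

676 kg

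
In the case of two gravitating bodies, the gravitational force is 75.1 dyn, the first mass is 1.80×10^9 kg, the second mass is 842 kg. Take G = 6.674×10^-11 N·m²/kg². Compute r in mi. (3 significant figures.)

Rearranging F = G·m₁·m₂/r² for r: r = √(G·m₁m₂/F).
F = 75.1 dyn = 7.510×10^-4 N; m₁ = 1.80×10^9 kg; m₂ = 842 kg; G = 6.674×10^-11 N·m²/kg².
r = 367.0 m
367.0 m × (1 mi / 1609 m) = 0.2280 mi

0.228 mi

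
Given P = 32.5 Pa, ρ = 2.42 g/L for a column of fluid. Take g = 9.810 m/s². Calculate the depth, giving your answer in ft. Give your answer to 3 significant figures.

Solving P = ρ·g·h for h: h = P/(ρ·g).
P = 32.5 Pa; ρ = 2.42 g/L = 2.420 kg/m³; g = 9.810 m/s².
h = 1.369 m
1.369 m × (1 ft / 0.3048 m) = 4.491 ft

4.49 ft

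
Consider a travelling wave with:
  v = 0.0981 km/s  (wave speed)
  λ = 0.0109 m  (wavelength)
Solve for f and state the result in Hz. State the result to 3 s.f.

Rearranging v = f·λ for f: f = v/λ.
v = 0.0981 km/s = 98.10 m/s; λ = 0.0109 m.
f = 9000 Hz

9000 Hz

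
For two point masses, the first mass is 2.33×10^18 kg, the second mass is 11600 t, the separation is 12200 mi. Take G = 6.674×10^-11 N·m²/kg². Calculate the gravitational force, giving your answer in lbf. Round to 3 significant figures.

1.05 lbf

Directly: F = Gm₁m₂/r².
m₁ = 2.33×10^18 kg; m₂ = 11600 t = 1.160×10^7 kg; r = 12200 mi = 1.963×10^7 m; G = 6.674×10^-11 N·m²/kg².
F = 4.679 N  (the unit combination reduces to kg·m/s² = N)
4.679 N × (1 lbf / 4.448 N) = 1.052 lbf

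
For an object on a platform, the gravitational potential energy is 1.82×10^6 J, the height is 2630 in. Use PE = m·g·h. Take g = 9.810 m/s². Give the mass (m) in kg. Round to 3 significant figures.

Rearranging: m = PE/(g·h).
PE = 1.82×10^6 J; h = 2630 in = 66.80 m; g = 9.810 m/s².
m = 2777 kg

2780 kg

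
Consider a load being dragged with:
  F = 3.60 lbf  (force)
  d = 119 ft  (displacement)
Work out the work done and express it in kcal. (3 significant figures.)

0.139 kcal

Directly: W = F·d.
F = 3.60 lbf = 16.01 N; d = 119 ft = 36.27 m.
W = 580.8 J
580.8 J × (1 kcal / 4184 J) = 0.1388 kcal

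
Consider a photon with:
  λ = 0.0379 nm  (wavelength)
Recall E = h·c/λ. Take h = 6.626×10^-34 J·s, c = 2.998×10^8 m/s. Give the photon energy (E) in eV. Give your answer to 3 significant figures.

E is given directly by: E = hc/λ.
λ = 0.0379 nm = 3.790×10^-11 m; h = 6.626×10^-34 J·s; c = 2.998×10^8 m/s.
E = 5.241×10^-15 J
5.241×10^-15 J × (1 eV / 1.602×10^-19 J) = 32714 eV

32700 eV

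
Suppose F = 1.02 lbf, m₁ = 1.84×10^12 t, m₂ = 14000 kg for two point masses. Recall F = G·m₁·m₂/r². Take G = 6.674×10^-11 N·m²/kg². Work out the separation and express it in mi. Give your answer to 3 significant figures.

Solving F = G·m₁·m₂/r² for r: r = √(G·m₁m₂/F).
F = 1.02 lbf = 4.537 N; m₁ = 1.84×10^12 t = 1.840×10^15 kg; m₂ = 14000 kg; G = 6.674×10^-11 N·m²/kg².
r = 19466 m
19466 m × (1 mi / 1609 m) = 12.10 mi

12.1 mi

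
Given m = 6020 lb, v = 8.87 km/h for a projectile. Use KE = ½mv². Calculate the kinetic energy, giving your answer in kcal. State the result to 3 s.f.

KE is given directly by: KE = ½mv².
m = 6020 lb = 2731 kg; v = 8.87 km/h = 2.464 m/s.
KE = 8288 J
8288 J × (1 kcal / 4184 J) = 1.981 kcal

1.98 kcal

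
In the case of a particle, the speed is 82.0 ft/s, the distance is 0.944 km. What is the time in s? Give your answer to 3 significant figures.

Solving v = d/t for t: t = d/v.
v = 82.0 ft/s = 24.99 m/s; d = 0.944 km = 944.0 m.
t = 37.77 s

37.8 s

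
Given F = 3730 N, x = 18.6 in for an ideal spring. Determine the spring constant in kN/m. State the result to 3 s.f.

7.90 kN/m

From Hooke's law: k = F/x.
F = 3730 N; x = 18.6 in = 0.4724 m.
k = 7895 N/m
7895 N/m × (1 kN/m / 1000 N/m) = 7.895 kN/m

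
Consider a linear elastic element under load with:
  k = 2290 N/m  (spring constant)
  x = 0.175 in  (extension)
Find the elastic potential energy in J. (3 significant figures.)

Directly: U = ½kx².
k = 2290 N/m; x = 0.175 in = 0.004445 m.
U = 0.02262 J  (the unit combination reduces to kg·m²/s² = J)

0.0226 J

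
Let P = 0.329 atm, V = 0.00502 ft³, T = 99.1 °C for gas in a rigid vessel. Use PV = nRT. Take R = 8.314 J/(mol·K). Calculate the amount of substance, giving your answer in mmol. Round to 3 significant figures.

Rearranging PV = nRT for n: n = PV/(RT).
P = 0.329 atm = 33336 Pa; V = 0.00502 ft³ = 1.422×10^-4 m³; T = 99.1 °C = 372.2 K; R = 8.314 J/(mol·K).
n = 0.001531 mol
0.001531 mol × (1 mmol / 0.001000 mol) = 1.531 mmol

1.53 mmol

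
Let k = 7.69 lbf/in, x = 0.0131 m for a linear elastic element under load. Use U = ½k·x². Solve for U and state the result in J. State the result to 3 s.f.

0.116 J

Directly: U = ½kx².
k = 7.69 lbf/in = 1347 N/m; x = 0.0131 m.
U = 0.1156 J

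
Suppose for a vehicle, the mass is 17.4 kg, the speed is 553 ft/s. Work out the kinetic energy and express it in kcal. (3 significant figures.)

59.1 kcal

Directly: KE = ½mv².
m = 17.4 kg; v = 553 ft/s = 168.6 m/s.
KE = 2.472×10^5 J
2.472×10^5 J × (1 kcal / 4184 J) = 59.08 kcal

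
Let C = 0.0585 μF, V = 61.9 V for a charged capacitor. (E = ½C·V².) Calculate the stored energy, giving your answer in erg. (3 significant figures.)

E is given directly by: E = ½CV².
C = 0.0585 μF = 5.850×10^-8 F; V = 61.9 V.
E = 1.121×10^-4 J
1.121×10^-4 J × (1 erg / 1.000×10^-7 J) = 1121 erg

1120 erg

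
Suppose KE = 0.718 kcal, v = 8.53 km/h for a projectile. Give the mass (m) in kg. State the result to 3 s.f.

Rearranging KE = ½mv² for m: m = 2·KE/v².
KE = 0.718 kcal = 3004 J; v = 8.53 km/h = 2.369 m/s.
m = 1070 kg

1070 kg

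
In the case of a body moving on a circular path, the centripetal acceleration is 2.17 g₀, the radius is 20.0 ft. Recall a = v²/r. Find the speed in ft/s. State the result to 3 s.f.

37.4 ft/s

Solving a = v²/r for v: v = √(a·r).
a = 2.17 g₀ = 21.28 m/s²; r = 20.0 ft = 6.096 m.
v = 11.39 m/s
11.39 m/s × (1 ft/s / 0.3048 m/s) = 37.37 ft/s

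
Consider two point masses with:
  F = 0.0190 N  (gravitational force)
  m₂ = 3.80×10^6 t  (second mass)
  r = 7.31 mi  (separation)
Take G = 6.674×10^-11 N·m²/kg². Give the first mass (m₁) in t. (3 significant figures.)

Rearranging: m₁ = F·r²/(G·m₂).
F = 0.0190 N; m₂ = 3.80×10^6 t = 3.800×10^9 kg; r = 7.31 mi = 11764 m; G = 6.674×10^-11 N·m²/kg².
m₁ = 1.037×10^7 kg
1.037×10^7 kg × (1 t / 1000 kg) = 10369 t

10400 t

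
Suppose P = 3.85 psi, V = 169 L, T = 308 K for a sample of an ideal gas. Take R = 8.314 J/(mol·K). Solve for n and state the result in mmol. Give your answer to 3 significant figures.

1750 mmol

Solving PV = nRT for n: n = PV/(RT).
P = 3.85 psi = 26545 Pa; V = 169 L = 0.1690 m³; T = 308 K; R = 8.314 J/(mol·K).
n = 1.752 mol
1.752 mol × (1 mmol / 0.001000 mol) = 1752 mmol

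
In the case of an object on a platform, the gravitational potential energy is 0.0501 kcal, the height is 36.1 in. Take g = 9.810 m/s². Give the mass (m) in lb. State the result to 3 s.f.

51.4 lb

Rearranging PE = m·g·h for m: m = PE/(g·h).
PE = 0.0501 kcal = 209.6 J; h = 36.1 in = 0.9169 m; g = 9.810 m/s².
m = 23.30 kg
23.30 kg × (1 lb / 0.4536 kg) = 51.38 lb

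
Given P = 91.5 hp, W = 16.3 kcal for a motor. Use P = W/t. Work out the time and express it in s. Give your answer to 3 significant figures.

Rearranging: t = W/P.
P = 91.5 hp = 68232 W; W = 16.3 kcal = 68199 J.
t = 0.9995 s

1.00 s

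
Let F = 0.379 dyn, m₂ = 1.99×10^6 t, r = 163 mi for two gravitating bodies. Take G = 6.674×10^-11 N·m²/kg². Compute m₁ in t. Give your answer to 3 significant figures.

1960 t

From Newton's law of gravitation: m₁ = F·r²/(G·m₂).
F = 0.379 dyn = 3.790×10^-6 N; m₂ = 1.99×10^6 t = 1.990×10^9 kg; r = 163 mi = 2.623×10^5 m; G = 6.674×10^-11 N·m²/kg².
m₁ = 1.964×10^6 kg
1.964×10^6 kg × (1 t / 1000 kg) = 1964 t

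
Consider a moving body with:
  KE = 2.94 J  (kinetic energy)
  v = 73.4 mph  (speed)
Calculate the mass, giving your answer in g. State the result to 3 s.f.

Rearranging: m = 2·KE/v².
KE = 2.94 J; v = 73.4 mph = 32.81 m/s.
m = 0.005461 kg
0.005461 kg × (1 g / 0.001000 kg) = 5.461 g

5.46 g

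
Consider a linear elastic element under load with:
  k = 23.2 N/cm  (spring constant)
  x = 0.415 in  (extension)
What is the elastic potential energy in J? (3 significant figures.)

U is given directly by: U = ½kx².
k = 23.2 N/cm = 2320 N/m; x = 0.415 in = 0.01054 m.
U = 0.1289 J

0.129 J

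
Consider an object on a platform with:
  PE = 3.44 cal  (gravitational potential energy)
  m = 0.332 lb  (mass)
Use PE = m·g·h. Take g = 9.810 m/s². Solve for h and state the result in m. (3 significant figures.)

Rearranging: h = PE/(m·g).
PE = 3.44 cal = 14.39 J; m = 0.332 lb = 0.1506 kg; g = 9.810 m/s².
h = 9.743 m

9.74 m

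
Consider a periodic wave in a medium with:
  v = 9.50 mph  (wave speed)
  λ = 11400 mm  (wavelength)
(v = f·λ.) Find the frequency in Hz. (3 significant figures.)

Solving v = f·λ for f: f = v/λ.
v = 9.50 mph = 4.247 m/s; λ = 11400 mm = 11.40 m.
f = 0.3725 Hz

0.373 Hz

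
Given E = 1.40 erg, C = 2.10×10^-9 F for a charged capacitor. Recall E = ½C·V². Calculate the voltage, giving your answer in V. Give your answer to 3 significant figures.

Solving E = ½C·V² for V: V = √(2E/C).
E = 1.40 erg = 1.400×10^-7 J; C = 2.10×10^-9 F.
V = 11.55 V

11.5 V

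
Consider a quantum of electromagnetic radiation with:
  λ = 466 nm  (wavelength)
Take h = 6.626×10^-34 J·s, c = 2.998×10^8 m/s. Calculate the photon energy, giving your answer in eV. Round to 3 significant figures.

2.66 eV

Directly: E = hc/λ.
λ = 466 nm = 4.660×10^-7 m; h = 6.626×10^-34 J·s; c = 2.998×10^8 m/s.
E = 4.263×10^-19 J
4.263×10^-19 J × (1 eV / 1.602×10^-19 J) = 2.661 eV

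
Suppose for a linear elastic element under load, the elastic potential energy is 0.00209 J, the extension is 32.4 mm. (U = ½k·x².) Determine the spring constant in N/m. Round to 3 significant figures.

3.98 N/m

Rearranging U = ½k·x² for k: k = 2U/x².
U = 0.00209 J; x = 32.4 mm = 0.03240 m.
k = 3.982 N/m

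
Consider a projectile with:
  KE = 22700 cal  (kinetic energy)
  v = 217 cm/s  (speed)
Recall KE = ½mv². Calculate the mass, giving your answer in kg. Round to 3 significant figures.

40300 kg

Rearranging: m = 2·KE/v².
KE = 22700 cal = 94977 J; v = 217 cm/s = 2.170 m/s.
m = 40339 kg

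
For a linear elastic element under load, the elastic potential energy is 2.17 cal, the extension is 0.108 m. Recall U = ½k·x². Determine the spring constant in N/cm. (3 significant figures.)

Rearranging U = ½k·x² for k: k = 2U/x².
U = 2.17 cal = 9.079 J; x = 0.108 m.
k = 1557 N/m
1557 N/m × (1 N/cm / 100.0 N/m) = 15.57 N/cm

15.6 N/cm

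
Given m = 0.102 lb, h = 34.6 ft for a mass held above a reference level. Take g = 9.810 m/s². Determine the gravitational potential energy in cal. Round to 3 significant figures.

Directly: PE = mgh.
m = 0.102 lb = 0.04627 kg; h = 34.6 ft = 10.55 m; g = 9.810 m/s².
PE = 4.787 J
4.787 J × (1 cal / 4.184 J) = 1.144 cal

1.14 cal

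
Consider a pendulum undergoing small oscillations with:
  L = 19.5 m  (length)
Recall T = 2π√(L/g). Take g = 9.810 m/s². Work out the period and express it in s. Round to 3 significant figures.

8.86 s

T is given directly by: T = 2π√(L/g).
L = 19.5 m; g = 9.810 m/s².
T = 8.859 s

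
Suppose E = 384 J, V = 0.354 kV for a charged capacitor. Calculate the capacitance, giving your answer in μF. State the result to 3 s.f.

Solving E = ½C·V² for C: C = 2E/V².
E = 384 J; V = 0.354 kV = 354.0 V.
C = 0.006129 F
0.006129 F × (1 μF / 1.000×10^-6 F) = 6129 μF

6130 μF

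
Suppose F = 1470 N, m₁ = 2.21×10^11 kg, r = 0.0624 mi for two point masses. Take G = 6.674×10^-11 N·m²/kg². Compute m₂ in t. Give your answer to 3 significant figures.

1010 t

From Newton's law of gravitation: m₂ = F·r²/(G·m₁).
F = 1470 N; m₁ = 2.21×10^11 kg; r = 0.0624 mi = 100.4 m; G = 6.674×10^-11 N·m²/kg².
m₂ = 1.005×10^6 kg
1.005×10^6 kg × (1 t / 1000 kg) = 1005 t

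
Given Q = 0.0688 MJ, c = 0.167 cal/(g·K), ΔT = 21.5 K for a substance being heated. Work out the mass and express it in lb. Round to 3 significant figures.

10.1 lb

Rearranging: m = Q/(c·ΔT).
Q = 0.0688 MJ = 68800 J; c = 0.167 cal/(g·K) = 698.7 J/(kg·K); ΔT = 21.5 K.
m = 4.580 kg
4.580 kg × (1 lb / 0.4536 kg) = 10.10 lb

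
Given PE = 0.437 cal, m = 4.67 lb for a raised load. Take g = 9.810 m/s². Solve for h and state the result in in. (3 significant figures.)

3.46 in

Rearranging PE = m·g·h for h: h = PE/(m·g).
PE = 0.437 cal = 1.828 J; m = 4.67 lb = 2.118 kg; g = 9.810 m/s².
h = 0.08799 m
0.08799 m × (1 in / 0.02540 m) = 3.464 in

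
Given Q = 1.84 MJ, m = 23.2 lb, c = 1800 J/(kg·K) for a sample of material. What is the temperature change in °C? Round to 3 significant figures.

97.1 °C

Rearranging Q = m·c·ΔT for ΔT: ΔT = Q/(m·c).
Q = 1.84 MJ = 1.840×10^6 J; m = 23.2 lb = 10.52 kg; c = 1800 J/(kg·K).
ΔT = 97.14 K
Since 1 °C = 1 K, 97.14 °C.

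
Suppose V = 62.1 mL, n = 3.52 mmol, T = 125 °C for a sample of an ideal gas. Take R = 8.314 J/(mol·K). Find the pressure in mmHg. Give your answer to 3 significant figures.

1410 mmHg

Directly: P = nRT/V.
V = 62.1 mL = 6.210×10^-5 m³; n = 3.52 mmol = 0.003520 mol; T = 125 °C = 398.1 K; R = 8.314 J/(mol·K).
P = 1.876×10^5 Pa
1.876×10^5 Pa × (1 mmHg / 133.3 Pa) = 1407 mmHg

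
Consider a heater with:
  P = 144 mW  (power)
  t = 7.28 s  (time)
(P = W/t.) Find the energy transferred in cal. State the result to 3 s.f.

0.251 cal

Solving P = W/t for W: W = P·t.
P = 144 mW = 0.1440 W; t = 7.28 s.
W = 1.048 J
1.048 J × (1 cal / 4.184 J) = 0.2506 cal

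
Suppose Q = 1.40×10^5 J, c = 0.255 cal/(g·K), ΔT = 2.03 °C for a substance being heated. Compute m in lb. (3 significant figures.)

143 lb

Rearranging: m = Q/(c·ΔT).
Q = 1.40×10^5 J; c = 0.255 cal/(g·K) = 1067 J/(kg·K); ΔT = 2.03 °C = 2.030 K.
m = 64.64 kg
64.64 kg × (1 lb / 0.4536 kg) = 142.5 lb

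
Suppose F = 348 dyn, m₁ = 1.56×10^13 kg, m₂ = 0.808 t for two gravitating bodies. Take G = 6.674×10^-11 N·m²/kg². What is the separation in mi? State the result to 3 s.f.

From Newton's law of gravitation: r = √(G·m₁m₂/F).
F = 348 dyn = 0.003480 N; m₁ = 1.56×10^13 kg; m₂ = 0.808 t = 808.0 kg; G = 6.674×10^-11 N·m²/kg².
r = 15548 m
15548 m × (1 mi / 1609 m) = 9.661 mi

9.66 mi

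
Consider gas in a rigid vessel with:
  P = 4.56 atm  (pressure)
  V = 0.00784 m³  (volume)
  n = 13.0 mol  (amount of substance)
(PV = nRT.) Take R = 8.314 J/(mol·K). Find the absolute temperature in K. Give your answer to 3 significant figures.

From the ideal-gas law: T = PV/(nR).
P = 4.56 atm = 4.620×10^5 Pa; V = 0.00784 m³; n = 13.0 mol; R = 8.314 J/(mol·K).
T = 33.52 K

33.5 K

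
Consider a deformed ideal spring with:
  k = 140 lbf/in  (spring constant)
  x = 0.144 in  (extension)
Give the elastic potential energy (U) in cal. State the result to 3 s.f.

0.0392 cal

U is given directly by: U = ½kx².
k = 140 lbf/in = 24518 N/m; x = 0.144 in = 0.003658 m.
U = 0.1640 J
0.1640 J × (1 cal / 4.184 J) = 0.03920 cal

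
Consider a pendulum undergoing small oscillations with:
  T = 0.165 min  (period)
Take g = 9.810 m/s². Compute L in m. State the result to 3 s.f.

24.4 m

Rearranging: L = g·(T/2π)².
T = 0.165 min = 9.900 s; g = 9.810 m/s².
L = 24.35 m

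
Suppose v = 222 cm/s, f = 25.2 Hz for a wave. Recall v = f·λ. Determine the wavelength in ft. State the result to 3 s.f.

Rearranging v = f·λ for λ: λ = v/f.
v = 222 cm/s = 2.220 m/s; f = 25.2 Hz.
λ = 0.08810 m
0.08810 m × (1 ft / 0.3048 m) = 0.2890 ft

0.289 ft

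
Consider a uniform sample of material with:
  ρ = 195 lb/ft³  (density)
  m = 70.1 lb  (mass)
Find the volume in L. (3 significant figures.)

10.2 L

Rearranging: V = m/ρ.
ρ = 195 lb/ft³ = 3124 kg/m³; m = 70.1 lb = 31.80 kg.
V = 0.01018 m³
0.01018 m³ × (1 L / 0.001000 m³) = 10.18 L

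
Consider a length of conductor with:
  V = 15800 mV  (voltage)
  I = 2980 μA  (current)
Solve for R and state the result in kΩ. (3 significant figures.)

5.30 kΩ

Rearranging V = I·R for R: R = V/I.
V = 15800 mV = 15.80 V; I = 2980 μA = 0.002980 A.
R = 5302 Ω
5302 Ω × (1 kΩ / 1000 Ω) = 5.302 kΩ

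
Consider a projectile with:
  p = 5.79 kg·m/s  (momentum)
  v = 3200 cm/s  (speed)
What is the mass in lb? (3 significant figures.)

Rearranging: m = p/v.
p = 5.79 kg·m/s; v = 3200 cm/s = 32.00 m/s.
m = 0.1809 kg
0.1809 kg × (1 lb / 0.4536 kg) = 0.3989 lb

0.399 lb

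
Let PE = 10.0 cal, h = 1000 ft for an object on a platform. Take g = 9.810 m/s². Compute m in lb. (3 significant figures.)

Rearranging: m = PE/(g·h).
PE = 10.0 cal = 41.84 J; h = 1000 ft = 304.8 m; g = 9.810 m/s².
m = 0.01399 kg
0.01399 kg × (1 lb / 0.4536 kg) = 0.03085 lb

0.0308 lb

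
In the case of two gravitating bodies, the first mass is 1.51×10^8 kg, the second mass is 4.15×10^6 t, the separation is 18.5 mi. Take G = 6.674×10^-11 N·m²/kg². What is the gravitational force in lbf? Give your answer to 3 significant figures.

0.0106 lbf

F is given directly by: F = Gm₁m₂/r².
m₁ = 1.51×10^8 kg; m₂ = 4.15×10^6 t = 4.150×10^9 kg; r = 18.5 mi = 29773 m; G = 6.674×10^-11 N·m²/kg².
F = 0.04718 N  (the unit combination reduces to kg·m/s² = N)
0.04718 N × (1 lbf / 4.448 N) = 0.01061 lbf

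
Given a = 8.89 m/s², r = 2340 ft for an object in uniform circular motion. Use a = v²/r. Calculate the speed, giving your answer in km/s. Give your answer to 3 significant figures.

0.0796 km/s

Rearranging a = v²/r for v: v = √(a·r).
a = 8.89 m/s²; r = 2340 ft = 713.2 m.
v = 79.63 m/s
79.63 m/s × (1 km/s / 1000 m/s) = 0.07963 km/s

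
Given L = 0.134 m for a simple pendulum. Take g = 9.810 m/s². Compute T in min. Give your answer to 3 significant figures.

Directly: T = 2π√(L/g).
L = 0.134 m; g = 9.810 m/s².
T = 0.7343 s
0.7343 s × (1 min / 60.00 s) = 0.01224 min

0.0122 min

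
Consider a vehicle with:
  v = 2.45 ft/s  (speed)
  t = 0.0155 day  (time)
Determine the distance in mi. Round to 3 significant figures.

Rearranging v = d/t for d: d = v·t.
v = 2.45 ft/s = 0.7468 m/s; t = 0.0155 day = 1339 s.
d = 1000 m
1000 m × (1 mi / 1609 m) = 0.6214 mi

0.621 mi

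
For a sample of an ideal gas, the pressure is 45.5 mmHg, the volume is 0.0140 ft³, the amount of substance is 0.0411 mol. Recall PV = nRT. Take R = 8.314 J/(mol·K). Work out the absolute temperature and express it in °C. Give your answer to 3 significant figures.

-266 °C

Solving PV = nRT for T: T = PV/(nR).
P = 45.5 mmHg = 6066 Pa; V = 0.0140 ft³ = 3.964×10^-4 m³; n = 0.0411 mol; R = 8.314 J/(mol·K).
T = 7.038 K
7.038 K − 273.15 = -266.1 °C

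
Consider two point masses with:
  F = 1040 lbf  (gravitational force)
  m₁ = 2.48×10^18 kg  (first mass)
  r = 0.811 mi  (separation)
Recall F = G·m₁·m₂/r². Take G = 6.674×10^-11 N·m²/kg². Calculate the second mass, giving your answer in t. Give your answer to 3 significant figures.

0.0476 t

From Newton's law of gravitation: m₂ = F·r²/(G·m₁).
F = 1040 lbf = 4626 N; m₁ = 2.48×10^18 kg; r = 0.811 mi = 1305 m; G = 6.674×10^-11 N·m²/kg².
m₂ = 47.61 kg
47.61 kg × (1 t / 1000 kg) = 0.04761 t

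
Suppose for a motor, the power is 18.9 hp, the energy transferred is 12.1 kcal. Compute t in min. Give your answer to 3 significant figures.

Rearranging P = W/t for t: t = W/P.
P = 18.9 hp = 14094 W; W = 12.1 kcal = 50626 J.
t = 3.592 s
3.592 s × (1 min / 60.00 s) = 0.05987 min

0.0599 min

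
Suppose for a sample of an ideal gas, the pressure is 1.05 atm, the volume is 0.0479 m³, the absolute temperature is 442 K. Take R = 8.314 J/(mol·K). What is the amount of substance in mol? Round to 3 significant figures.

From the ideal-gas law: n = PV/(RT).
P = 1.05 atm = 1.064×10^5 Pa; V = 0.0479 m³; T = 442 K; R = 8.314 J/(mol·K).
n = 1.387 mol

1.39 mol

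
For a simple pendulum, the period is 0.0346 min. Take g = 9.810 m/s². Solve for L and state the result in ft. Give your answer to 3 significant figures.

Rearranging: L = g·(T/2π)².
T = 0.0346 min = 2.076 s; g = 9.810 m/s².
L = 1.071 m
1.071 m × (1 ft / 0.3048 m) = 3.514 ft

3.51 ft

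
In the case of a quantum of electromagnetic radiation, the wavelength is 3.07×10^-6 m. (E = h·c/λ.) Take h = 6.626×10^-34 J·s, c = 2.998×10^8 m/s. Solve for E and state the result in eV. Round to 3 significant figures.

0.404 eV

E is given directly by: E = hc/λ.
λ = 3.07×10^-6 m; h = 6.626×10^-34 J·s; c = 2.998×10^8 m/s.
E = 6.471×10^-20 J
6.471×10^-20 J × (1 eV / 1.602×10^-19 J) = 0.4039 eV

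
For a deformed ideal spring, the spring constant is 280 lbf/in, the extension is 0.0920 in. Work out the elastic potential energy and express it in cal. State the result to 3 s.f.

Directly: U = ½kx².
k = 280 lbf/in = 49036 N/m; x = 0.0920 in = 0.002337 m.
U = 0.1339 J  (the unit combination reduces to kg·m²/s² = J)
0.1339 J × (1 cal / 4.184 J) = 0.03200 cal

0.0320 cal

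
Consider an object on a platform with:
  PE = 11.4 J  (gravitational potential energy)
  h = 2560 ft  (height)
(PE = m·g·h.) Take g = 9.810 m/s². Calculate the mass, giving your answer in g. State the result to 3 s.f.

1.49 g

Rearranging PE = m·g·h for m: m = PE/(g·h).
PE = 11.4 J; h = 2560 ft = 780.3 m; g = 9.810 m/s².
m = 0.001489 kg
0.001489 kg × (1 g / 0.001000 kg) = 1.489 g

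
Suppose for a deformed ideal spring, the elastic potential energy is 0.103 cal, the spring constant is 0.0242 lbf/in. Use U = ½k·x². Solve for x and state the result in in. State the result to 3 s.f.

Rearranging U = ½k·x² for x: x = √(2U/k).
U = 0.103 cal = 0.4310 J; k = 0.0242 lbf/in = 4.238 N/m.
x = 0.4510 m
0.4510 m × (1 in / 0.02540 m) = 17.75 in

17.8 in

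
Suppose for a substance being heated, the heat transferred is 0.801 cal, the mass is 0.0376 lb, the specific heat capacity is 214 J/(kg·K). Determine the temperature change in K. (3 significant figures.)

Rearranging: ΔT = Q/(m·c).
Q = 0.801 cal = 3.351 J; m = 0.0376 lb = 0.01706 kg; c = 214 J/(kg·K).
ΔT = 0.9182 K

0.918 K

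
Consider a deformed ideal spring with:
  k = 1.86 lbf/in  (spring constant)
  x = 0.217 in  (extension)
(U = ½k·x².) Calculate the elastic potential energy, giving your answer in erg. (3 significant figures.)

Directly: U = ½kx².
k = 1.86 lbf/in = 325.7 N/m; x = 0.217 in = 0.005512 m.
U = 0.004948 J  (the unit combination reduces to kg·m²/s² = J)
0.004948 J × (1 erg / 1.000×10^-7 J) = 49479 erg

49500 erg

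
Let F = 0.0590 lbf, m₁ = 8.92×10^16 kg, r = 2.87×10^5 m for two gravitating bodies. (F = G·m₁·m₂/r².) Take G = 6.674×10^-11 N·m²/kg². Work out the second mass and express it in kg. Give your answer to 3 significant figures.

From Newton's law of gravitation: m₂ = F·r²/(G·m₁).
F = 0.0590 lbf = 0.2624 N; m₁ = 8.92×10^16 kg; r = 2.87×10^5 m; G = 6.674×10^-11 N·m²/kg².
m₂ = 3631 kg

3630 kg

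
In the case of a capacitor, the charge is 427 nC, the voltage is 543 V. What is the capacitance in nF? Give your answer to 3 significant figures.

Directly: C = Q/V.
Q = 427 nC = 4.270×10^-7 C; V = 543 V.
C = 7.864×10^-10 F
7.864×10^-10 F × (1 nF / 1.000×10^-9 F) = 0.7864 nF

0.786 nF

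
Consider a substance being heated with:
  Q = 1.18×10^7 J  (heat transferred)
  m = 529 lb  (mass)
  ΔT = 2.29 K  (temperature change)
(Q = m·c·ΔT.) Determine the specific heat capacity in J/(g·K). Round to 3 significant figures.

21.5 J/(g·K)

Solving Q = m·c·ΔT for c: c = Q/(m·ΔT).
Q = 1.18×10^7 J; m = 529 lb = 240.0 kg; ΔT = 2.29 K.
c = 21475 J/(kg·K)
21475 J/(kg·K) × (1 J/(g·K) / 1000 J/(kg·K)) = 21.47 J/(g·K)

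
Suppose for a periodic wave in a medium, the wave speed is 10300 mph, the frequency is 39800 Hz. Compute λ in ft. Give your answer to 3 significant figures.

Solving v = f·λ for λ: λ = v/f.
v = 10300 mph = 4605 m/s; f = 39800 Hz.
λ = 0.1157 m
0.1157 m × (1 ft / 0.3048 m) = 0.3796 ft

0.380 ft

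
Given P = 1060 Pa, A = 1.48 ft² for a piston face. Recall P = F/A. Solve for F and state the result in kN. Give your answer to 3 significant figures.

0.146 kN

Rearranging P = F/A for F: F = P·A.
P = 1060 Pa; A = 1.48 ft² = 0.1375 m².
F = 145.7 N  (the unit combination reduces to kg·m/s² = N)
145.7 N × (1 kN / 1000 N) = 0.1457 kN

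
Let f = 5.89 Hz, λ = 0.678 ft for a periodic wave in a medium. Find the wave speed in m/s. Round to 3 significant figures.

1.22 m/s

Directly: v = fλ.
f = 5.89 Hz; λ = 0.678 ft = 0.2067 m.
v = 1.217 m/s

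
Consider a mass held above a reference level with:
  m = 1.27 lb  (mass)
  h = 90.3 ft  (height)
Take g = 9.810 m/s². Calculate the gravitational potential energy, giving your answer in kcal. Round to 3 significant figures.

0.0372 kcal

Directly: PE = mgh.
m = 1.27 lb = 0.5761 kg; h = 90.3 ft = 27.52 m; g = 9.810 m/s².
PE = 155.5 J
155.5 J × (1 kcal / 4184 J) = 0.03717 kcal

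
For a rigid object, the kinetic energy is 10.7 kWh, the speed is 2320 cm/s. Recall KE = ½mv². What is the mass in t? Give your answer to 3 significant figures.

143 t

Rearranging KE = ½mv² for m: m = 2·KE/v².
KE = 10.7 kWh = 3.852×10^7 J; v = 2320 cm/s = 23.20 m/s.
m = 1.431×10^5 kg
1.431×10^5 kg × (1 t / 1000 kg) = 143.1 t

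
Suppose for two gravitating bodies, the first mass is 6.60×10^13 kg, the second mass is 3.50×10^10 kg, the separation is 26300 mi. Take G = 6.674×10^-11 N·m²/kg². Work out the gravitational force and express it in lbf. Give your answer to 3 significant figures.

From Newton's law of gravitation: F = Gm₁m₂/r².
m₁ = 6.60×10^13 kg; m₂ = 3.50×10^10 kg; r = 26300 mi = 4.233×10^7 m; G = 6.674×10^-11 N·m²/kg².
F = 0.08606 N
0.08606 N × (1 lbf / 4.448 N) = 0.01935 lbf

0.0193 lbf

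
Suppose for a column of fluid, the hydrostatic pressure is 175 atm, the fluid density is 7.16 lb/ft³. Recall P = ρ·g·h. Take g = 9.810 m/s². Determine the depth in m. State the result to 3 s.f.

Rearranging P = ρ·g·h for h: h = P/(ρ·g).
P = 175 atm = 1.773×10^7 Pa; ρ = 7.16 lb/ft³ = 114.7 kg/m³; g = 9.810 m/s².
h = 15760 m

15800 m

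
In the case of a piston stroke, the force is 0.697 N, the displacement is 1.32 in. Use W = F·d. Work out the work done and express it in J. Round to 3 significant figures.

0.0234 J

Directly: W = F·d.
F = 0.697 N; d = 1.32 in = 0.03353 m.
W = 0.02337 J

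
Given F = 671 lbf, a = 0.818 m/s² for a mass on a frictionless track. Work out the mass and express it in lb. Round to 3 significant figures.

Rearranging F = m·a for m: m = F/a.
F = 671 lbf = 2985 N; a = 0.818 m/s².
m = 3649 kg
3649 kg × (1 lb / 0.4536 kg) = 8044 lb

8040 lb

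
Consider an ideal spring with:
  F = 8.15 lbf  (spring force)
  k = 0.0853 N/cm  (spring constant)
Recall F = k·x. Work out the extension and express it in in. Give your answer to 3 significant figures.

167 in

Solving F = k·x for x: x = F/k.
F = 8.15 lbf = 36.25 N; k = 0.0853 N/cm = 8.530 N/m.
x = 4.250 m
4.250 m × (1 in / 0.02540 m) = 167.3 in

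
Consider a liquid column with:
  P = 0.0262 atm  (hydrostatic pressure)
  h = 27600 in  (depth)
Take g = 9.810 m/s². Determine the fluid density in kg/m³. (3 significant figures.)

Rearranging P = ρ·g·h for ρ: ρ = P/(g·h).
P = 0.0262 atm = 2655 Pa; h = 27600 in = 701.0 m; g = 9.810 m/s².
ρ = 0.3860 kg/m³

0.386 kg/m³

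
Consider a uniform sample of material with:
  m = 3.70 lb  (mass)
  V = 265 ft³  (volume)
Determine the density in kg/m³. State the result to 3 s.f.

0.224 kg/m³

ρ is given directly by: ρ = m/V.
m = 3.70 lb = 1.678 kg; V = 265 ft³ = 7.504 m³.
ρ = 0.2237 kg/m³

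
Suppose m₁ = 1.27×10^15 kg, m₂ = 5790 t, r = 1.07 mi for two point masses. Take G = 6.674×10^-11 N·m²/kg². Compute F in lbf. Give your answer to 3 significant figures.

37200 lbf

Directly: F = Gm₁m₂/r².
m₁ = 1.27×10^15 kg; m₂ = 5790 t = 5.790×10^6 kg; r = 1.07 mi = 1722 m; G = 6.674×10^-11 N·m²/kg².
F = 1.655×10^5 N
1.655×10^5 N × (1 lbf / 4.448 N) = 37206 lbf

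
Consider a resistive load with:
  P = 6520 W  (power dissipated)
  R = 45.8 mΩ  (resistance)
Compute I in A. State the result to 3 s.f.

Solving P = I²R for I: I = √(P/R).
P = 6520 W; R = 45.8 mΩ = 0.04580 Ω.
I = 377.3 A

377 A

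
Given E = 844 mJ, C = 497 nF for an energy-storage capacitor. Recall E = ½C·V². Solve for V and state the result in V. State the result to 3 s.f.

Rearranging: V = √(2E/C).
E = 844 mJ = 0.8440 J; C = 497 nF = 4.970×10^-7 F.
V = 1843 V  (the unit combination reduces to kg·m²/(A·s³) = V)

1840 V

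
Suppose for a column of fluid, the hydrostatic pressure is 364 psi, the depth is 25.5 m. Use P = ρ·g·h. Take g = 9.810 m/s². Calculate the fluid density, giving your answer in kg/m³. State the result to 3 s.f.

10000 kg/m³

Rearranging P = ρ·g·h for ρ: ρ = P/(g·h).
P = 364 psi = 2.510×10^6 Pa; h = 25.5 m; g = 9.810 m/s².
ρ = 10033 kg/m³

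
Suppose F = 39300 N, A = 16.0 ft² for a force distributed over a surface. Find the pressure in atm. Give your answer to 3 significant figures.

P is given directly by: P = F/A.
F = 39300 N; A = 16.0 ft² = 1.486 m².
P = 26439 Pa
26439 Pa × (1 atm / 1.013×10^5 Pa) = 0.2609 atm

0.261 atm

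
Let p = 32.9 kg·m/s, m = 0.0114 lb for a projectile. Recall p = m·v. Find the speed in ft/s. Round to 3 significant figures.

Solving p = m·v for v: v = p/m.
p = 32.9 kg·m/s; m = 0.0114 lb = 0.005171 kg.
v = 6362 m/s
6362 m/s × (1 ft/s / 0.3048 m/s) = 20874 ft/s

20900 ft/s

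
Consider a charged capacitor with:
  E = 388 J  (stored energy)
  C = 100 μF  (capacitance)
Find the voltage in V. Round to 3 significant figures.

Solving E = ½C·V² for V: V = √(2E/C).
E = 388 J; C = 100 μF = 1.000×10^-4 F.
V = 2786 V

2790 V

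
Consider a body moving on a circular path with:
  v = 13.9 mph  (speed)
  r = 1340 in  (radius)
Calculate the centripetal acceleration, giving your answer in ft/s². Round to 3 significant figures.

Directly: a = v²/r.
v = 13.9 mph = 6.214 m/s; r = 1340 in = 34.04 m.
a = 1.134 m/s²
1.134 m/s² × (1 ft/s² / 0.3048 m/s²) = 3.722 ft/s²

3.72 ft/s²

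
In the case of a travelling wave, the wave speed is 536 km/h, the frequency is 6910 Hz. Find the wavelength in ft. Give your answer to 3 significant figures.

Rearranging v = f·λ for λ: λ = v/f.
v = 536 km/h = 148.9 m/s; f = 6910 Hz.
λ = 0.02155 m
0.02155 m × (1 ft / 0.3048 m) = 0.07069 ft

0.0707 ft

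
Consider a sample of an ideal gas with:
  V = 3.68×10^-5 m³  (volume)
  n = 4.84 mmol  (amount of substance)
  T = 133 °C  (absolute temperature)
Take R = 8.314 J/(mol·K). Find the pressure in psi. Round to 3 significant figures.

From the ideal-gas law: P = nRT/V.
V = 3.68×10^-5 m³; n = 4.84 mmol = 0.004840 mol; T = 133 °C = 406.1 K; R = 8.314 J/(mol·K).
P = 4.441×10^5 Pa
4.441×10^5 Pa × (1 psi / 6895 Pa) = 64.41 psi

64.4 psi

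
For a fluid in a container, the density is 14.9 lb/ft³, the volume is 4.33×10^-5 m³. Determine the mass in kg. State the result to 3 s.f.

0.0103 kg

Rearranging ρ = m/V for m: m = ρV.
ρ = 14.9 lb/ft³ = 238.7 kg/m³; V = 4.33×10^-5 m³.
m = 0.01033 kg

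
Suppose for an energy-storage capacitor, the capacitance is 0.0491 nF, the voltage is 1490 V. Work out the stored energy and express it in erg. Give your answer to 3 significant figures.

545 erg

E is given directly by: E = ½CV².
C = 0.0491 nF = 4.910×10^-11 F; V = 1490 V.
E = 5.450×10^-5 J
5.450×10^-5 J × (1 erg / 1.000×10^-7 J) = 545.0 erg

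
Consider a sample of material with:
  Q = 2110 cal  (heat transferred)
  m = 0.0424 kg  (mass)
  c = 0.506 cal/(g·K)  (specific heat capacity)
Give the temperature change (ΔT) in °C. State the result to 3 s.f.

Rearranging Q = m·c·ΔT for ΔT: ΔT = Q/(m·c).
Q = 2110 cal = 8828 J; m = 0.0424 kg; c = 0.506 cal/(g·K) = 2117 J/(kg·K).
ΔT = 98.35 K
Since 1 °C = 1 K, 98.35 °C.

98.3 °C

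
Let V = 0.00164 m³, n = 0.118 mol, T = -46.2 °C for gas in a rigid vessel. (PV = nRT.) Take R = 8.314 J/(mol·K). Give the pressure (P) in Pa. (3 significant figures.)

1.36×10^5 Pa

P is given directly by: P = nRT/V.
V = 0.00164 m³; n = 0.118 mol; T = -46.2 °C = 226.9 K; R = 8.314 J/(mol·K).
P = 1.358×10^5 Pa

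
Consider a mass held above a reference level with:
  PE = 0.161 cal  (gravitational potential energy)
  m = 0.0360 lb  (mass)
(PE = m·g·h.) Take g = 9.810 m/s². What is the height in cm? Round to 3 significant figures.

421 cm

Rearranging: h = PE/(m·g).
PE = 0.161 cal = 0.6736 J; m = 0.0360 lb = 0.01633 kg; g = 9.810 m/s².
h = 4.205 m
4.205 m × (1 cm / 0.01000 m) = 420.5 cm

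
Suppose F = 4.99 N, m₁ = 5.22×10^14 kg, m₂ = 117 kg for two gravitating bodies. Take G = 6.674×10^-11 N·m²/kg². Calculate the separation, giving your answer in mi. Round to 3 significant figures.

0.562 mi

From Newton's law of gravitation: r = √(G·m₁m₂/F).
F = 4.99 N; m₁ = 5.22×10^14 kg; m₂ = 117 kg; G = 6.674×10^-11 N·m²/kg².
r = 903.8 m
903.8 m × (1 mi / 1609 m) = 0.5616 mi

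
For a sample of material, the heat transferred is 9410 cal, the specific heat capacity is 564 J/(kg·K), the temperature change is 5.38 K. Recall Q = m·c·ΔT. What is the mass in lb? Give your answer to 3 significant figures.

Rearranging: m = Q/(c·ΔT).
Q = 9410 cal = 39371 J; c = 564 J/(kg·K); ΔT = 5.38 K.
m = 12.98 kg
12.98 kg × (1 lb / 0.4536 kg) = 28.61 lb

28.6 lb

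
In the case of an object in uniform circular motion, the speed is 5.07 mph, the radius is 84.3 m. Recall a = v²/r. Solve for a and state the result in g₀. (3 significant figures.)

0.00621 g₀

a is given directly by: a = v²/r.
v = 5.07 mph = 2.266 m/s; r = 84.3 m.
a = 0.06094 m/s²
0.06094 m/s² × (1 g₀ / 9.807 m/s²) = 0.006214 g₀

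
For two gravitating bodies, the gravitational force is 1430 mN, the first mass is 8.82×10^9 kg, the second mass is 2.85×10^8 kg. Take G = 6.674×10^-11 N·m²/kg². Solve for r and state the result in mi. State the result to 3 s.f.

6.73 mi

Solving F = G·m₁·m₂/r² for r: r = √(G·m₁m₂/F).
F = 1430 mN = 1.430 N; m₁ = 8.82×10^9 kg; m₂ = 2.85×10^8 kg; G = 6.674×10^-11 N·m²/kg².
r = 10831 m
10831 m × (1 mi / 1609 m) = 6.730 mi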